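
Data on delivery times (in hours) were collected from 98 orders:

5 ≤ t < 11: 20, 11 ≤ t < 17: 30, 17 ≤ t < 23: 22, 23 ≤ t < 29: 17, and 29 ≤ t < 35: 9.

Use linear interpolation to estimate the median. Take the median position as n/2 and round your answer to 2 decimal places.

16.80

Cumulative frequencies: 20, 50, 72, 89, 98
n = 98; position = n/2 = 49.
This falls in the class 11 ≤ t < 17: L = 11, F = 20, f = 30, h = 6.
Median ≈ 11 + ((49 − 20) / 30) × 6 = 16.8000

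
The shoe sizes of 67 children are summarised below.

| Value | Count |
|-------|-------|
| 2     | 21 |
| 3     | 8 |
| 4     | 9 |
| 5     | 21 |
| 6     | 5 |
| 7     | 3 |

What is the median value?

4

Cumulative frequencies: 21, 29, 38, 59, 64, 67
n = 67, so the median is the value in position (n+1)/2 = 34.
Position 34 falls at value 4.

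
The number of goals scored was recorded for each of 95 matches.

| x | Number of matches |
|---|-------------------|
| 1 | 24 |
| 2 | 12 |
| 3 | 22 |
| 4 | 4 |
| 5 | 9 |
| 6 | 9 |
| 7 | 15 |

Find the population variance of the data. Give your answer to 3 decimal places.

4.671

Values: 1, 2, 3, 4, 5, 6, 7
n = 95, Σfx = 334, mean = 3.5158
Σfx² = 1618
Σf(x − x̄)² = Σfx² − (Σfx)²/n = 1618 − 334²/95 = 443.7263
Population variance = 443.7263 / 95 = 4.6708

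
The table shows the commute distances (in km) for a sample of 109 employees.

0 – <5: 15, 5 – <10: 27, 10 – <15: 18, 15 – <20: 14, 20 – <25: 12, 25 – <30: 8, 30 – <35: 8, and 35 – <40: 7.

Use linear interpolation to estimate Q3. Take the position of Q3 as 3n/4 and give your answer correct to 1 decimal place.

23.2

Cumulative frequencies: 15, 42, 60, 74, 86, 94, 102, 109
n = 109; position = 3n/4 = 81.75.
This falls in the class 20 – <25: L = 20, F = 74, f = 12, h = 5.
Upper quartile ≈ 20 + ((81.75 − 74) / 12) × 5 = 23.2292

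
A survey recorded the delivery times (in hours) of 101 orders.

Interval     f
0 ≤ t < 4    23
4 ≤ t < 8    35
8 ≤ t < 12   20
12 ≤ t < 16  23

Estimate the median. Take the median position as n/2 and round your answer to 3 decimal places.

Cumulative frequencies: 23, 58, 78, 101
n = 101; position = n/2 = 50.5.
This falls in the class 4 ≤ t < 8: L = 4, F = 23, f = 35, h = 4.
Median ≈ 4 + ((50.5 − 23) / 35) × 4 = 7.1429

7.143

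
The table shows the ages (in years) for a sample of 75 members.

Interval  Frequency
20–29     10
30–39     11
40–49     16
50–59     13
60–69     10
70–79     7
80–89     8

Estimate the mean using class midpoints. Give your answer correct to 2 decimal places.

51.83

Midpoints: 24.5, 34.5, 44.5, 54.5, 64.5, 74.5, 84.5
Σfm = 10×24.5 + 11×34.5 + 16×44.5 + 13×54.5 + 10×64.5 + 7×74.5 + 8×84.5 = 3887.5
n = Σf = 75
Mean = 3887.5 / 75 = 51.8333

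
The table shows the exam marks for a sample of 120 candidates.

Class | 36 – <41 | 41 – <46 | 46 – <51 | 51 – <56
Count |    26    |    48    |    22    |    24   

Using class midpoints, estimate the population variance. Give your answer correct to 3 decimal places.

26.639

Midpoints: 38.5, 43.5, 48.5, 53.5
n = 120, Σfm = 5440, mean = 45.3333
Σfm² = 249810
Σf(m − x̄)² = Σfm² − (Σfm)²/n = 249810 − 5440²/120 = 3196.6667
Population variance = 3196.6667 / 120 = 26.6389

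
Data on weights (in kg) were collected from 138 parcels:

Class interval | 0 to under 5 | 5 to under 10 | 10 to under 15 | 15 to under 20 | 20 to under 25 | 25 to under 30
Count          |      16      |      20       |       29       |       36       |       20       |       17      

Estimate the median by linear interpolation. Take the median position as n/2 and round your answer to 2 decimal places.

15.56

Cumulative frequencies: 16, 36, 65, 101, 121, 138
n = 138; position = n/2 = 69.
This falls in the class 15 to under 20: L = 15, F = 65, f = 36, h = 5.
Median ≈ 15 + ((69 − 65) / 36) × 5 = 15.5556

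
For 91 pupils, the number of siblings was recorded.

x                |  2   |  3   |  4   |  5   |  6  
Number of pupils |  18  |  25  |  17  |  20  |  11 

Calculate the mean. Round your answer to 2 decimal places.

3.79

Values: 2, 3, 4, 5, 6
Σfx = 18×2 + 25×3 + 17×4 + 20×5 + 11×6 = 345
n = Σf = 91
Mean = 345 / 91 = 3.7912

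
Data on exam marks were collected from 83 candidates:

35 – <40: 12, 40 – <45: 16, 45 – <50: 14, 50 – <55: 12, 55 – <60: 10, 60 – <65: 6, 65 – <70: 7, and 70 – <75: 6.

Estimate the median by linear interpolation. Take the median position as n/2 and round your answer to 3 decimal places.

Cumulative frequencies: 12, 28, 42, 54, 64, 70, 77, 83
n = 83; position = n/2 = 41.5.
This falls in the class 45 – <50: L = 45, F = 28, f = 14, h = 5.
Median ≈ 45 + ((41.5 − 28) / 14) × 5 = 49.8214

49.821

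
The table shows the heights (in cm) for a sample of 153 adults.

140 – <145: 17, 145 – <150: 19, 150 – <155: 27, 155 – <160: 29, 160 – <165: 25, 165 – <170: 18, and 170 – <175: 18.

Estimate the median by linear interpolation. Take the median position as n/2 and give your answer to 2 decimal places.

157.33

Cumulative frequencies: 17, 36, 63, 92, 117, 135, 153
n = 153; position = n/2 = 76.5.
This falls in the class 155 – <160: L = 155, F = 63, f = 29, h = 5.
Median ≈ 155 + ((76.5 − 63) / 29) × 5 = 157.3276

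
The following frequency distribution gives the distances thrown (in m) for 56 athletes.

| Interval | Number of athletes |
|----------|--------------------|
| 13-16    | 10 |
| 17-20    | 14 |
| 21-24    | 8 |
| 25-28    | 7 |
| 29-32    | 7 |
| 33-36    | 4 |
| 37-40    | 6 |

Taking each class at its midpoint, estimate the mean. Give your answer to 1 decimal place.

Midpoints: 14.5, 18.5, 22.5, 26.5, 30.5, 34.5, 38.5
Σfm = 10×14.5 + 14×18.5 + 8×22.5 + 7×26.5 + 7×30.5 + 4×34.5 + 6×38.5 = 1352
n = Σf = 56
Mean = 1352 / 56 = 24.1429

24.1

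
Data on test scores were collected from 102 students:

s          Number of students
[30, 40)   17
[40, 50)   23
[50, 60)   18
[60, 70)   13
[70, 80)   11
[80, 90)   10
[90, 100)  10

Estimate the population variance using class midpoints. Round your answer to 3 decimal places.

368.051

Midpoints: 35, 45, 55, 65, 75, 85, 95
n = 102, Σfm = 6090, mean = 59.7059
Σfm² = 401150
Σf(m − x̄)² = Σfm² − (Σfm)²/n = 401150 − 6090²/102 = 37541.1765
Population variance = 37541.1765 / 102 = 368.0507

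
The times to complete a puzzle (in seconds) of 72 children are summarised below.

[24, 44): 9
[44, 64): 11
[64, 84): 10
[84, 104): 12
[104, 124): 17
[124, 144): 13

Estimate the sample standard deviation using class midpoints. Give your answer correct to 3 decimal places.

33.605

Midpoints: 34, 54, 74, 94, 114, 134
n = 72, Σfm = 6448, mean = 89.5556
Σfm² = 657632
Σf(m − x̄)² = Σfm² − (Σfm)²/n = 657632 − 6448²/72 = 80177.7778
Sample variance = 80177.7778 / 71 = 1129.2645
Standard deviation = √1129.2645 = 33.6045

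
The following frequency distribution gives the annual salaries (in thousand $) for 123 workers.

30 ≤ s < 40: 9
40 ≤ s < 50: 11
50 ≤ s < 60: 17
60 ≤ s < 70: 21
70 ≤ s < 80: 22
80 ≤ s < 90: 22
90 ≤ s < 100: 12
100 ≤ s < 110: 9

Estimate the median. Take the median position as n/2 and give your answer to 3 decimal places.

Cumulative frequencies: 9, 20, 37, 58, 80, 102, 114, 123
n = 123; position = n/2 = 61.5.
This falls in the class 70 ≤ s < 80: L = 70, F = 58, f = 22, h = 10.
Median ≈ 70 + ((61.5 − 58) / 22) × 10 = 71.5909

71.591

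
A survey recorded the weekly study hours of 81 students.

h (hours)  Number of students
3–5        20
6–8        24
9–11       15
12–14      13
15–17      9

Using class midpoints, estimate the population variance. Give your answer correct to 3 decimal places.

Midpoints: 4, 7, 10, 13, 16
n = 81, Σfm = 711, mean = 8.7778
Σfm² = 7497
Σf(m − x̄)² = Σfm² − (Σfm)²/n = 7497 − 711²/81 = 1256.0000
Population variance = 1256.0000 / 81 = 15.5062

15.506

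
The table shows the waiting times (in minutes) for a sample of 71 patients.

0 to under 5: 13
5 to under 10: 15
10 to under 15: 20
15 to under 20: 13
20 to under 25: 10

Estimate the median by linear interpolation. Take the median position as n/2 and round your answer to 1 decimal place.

11.9

Cumulative frequencies: 13, 28, 48, 61, 71
n = 71; position = n/2 = 35.5.
This falls in the class 10 to under 15: L = 10, F = 28, f = 20, h = 5.
Median ≈ 10 + ((35.5 − 28) / 20) × 5 = 11.8750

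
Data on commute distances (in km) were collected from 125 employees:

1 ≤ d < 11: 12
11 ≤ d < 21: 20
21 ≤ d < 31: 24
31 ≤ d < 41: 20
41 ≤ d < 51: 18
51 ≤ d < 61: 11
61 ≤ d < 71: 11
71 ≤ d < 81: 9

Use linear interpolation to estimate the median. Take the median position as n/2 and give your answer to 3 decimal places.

Cumulative frequencies: 12, 32, 56, 76, 94, 105, 116, 125
n = 125; position = n/2 = 62.5.
This falls in the class 31 ≤ d < 41: L = 31, F = 56, f = 20, h = 10.
Median ≈ 31 + ((62.5 − 56) / 20) × 10 = 34.2500

34.250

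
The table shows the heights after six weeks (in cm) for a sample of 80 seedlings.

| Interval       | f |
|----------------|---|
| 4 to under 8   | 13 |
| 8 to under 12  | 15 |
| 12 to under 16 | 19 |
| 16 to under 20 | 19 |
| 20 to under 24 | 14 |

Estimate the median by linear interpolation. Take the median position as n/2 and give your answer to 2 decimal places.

Cumulative frequencies: 13, 28, 47, 66, 80
n = 80; position = n/2 = 40.
This falls in the class 12 to under 16: L = 12, F = 28, f = 19, h = 4.
Median ≈ 12 + ((40 − 28) / 19) × 4 = 14.5263

14.53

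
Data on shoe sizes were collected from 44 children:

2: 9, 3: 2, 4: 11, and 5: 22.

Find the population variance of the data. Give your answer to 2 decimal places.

Values: 2, 3, 4, 5
n = 44, Σfx = 178, mean = 4.0455
Σfx² = 780
Σf(x − x̄)² = Σfx² − (Σfx)²/n = 780 − 178²/44 = 59.9091
Population variance = 59.9091 / 44 = 1.3616

1.36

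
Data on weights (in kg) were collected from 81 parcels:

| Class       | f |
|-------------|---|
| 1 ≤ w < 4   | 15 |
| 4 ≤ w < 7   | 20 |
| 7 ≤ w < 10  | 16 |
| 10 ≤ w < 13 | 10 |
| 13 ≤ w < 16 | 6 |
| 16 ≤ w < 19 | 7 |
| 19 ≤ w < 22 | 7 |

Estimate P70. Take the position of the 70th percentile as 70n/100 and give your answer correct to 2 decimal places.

Cumulative frequencies: 15, 35, 51, 61, 67, 74, 81
n = 81; position = 70n/100 = 56.7.
This falls in the class 10 ≤ w < 13: L = 10, F = 51, f = 10, h = 3.
70th percentile ≈ 10 + ((56.7 − 51) / 10) × 3 = 11.7100

11.71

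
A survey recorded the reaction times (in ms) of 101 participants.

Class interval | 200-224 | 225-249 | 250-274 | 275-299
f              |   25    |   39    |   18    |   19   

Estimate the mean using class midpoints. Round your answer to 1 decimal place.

Midpoints: 212, 237, 262, 287
Σfm = 25×212 + 39×237 + 18×262 + 19×287 = 24712
n = Σf = 101
Mean = 24712 / 101 = 244.6733

244.7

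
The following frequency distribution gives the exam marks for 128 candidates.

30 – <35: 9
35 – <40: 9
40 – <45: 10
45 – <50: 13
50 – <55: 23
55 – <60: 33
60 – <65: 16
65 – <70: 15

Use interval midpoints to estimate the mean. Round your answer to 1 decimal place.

Midpoints: 32.5, 37.5, 42.5, 47.5, 52.5, 57.5, 62.5, 67.5
Σfm = 9×32.5 + 9×37.5 + 10×42.5 + 13×47.5 + 23×52.5 + 33×57.5 + 16×62.5 + 15×67.5 = 6790
n = Σf = 128
Mean = 6790 / 128 = 53.0469

53.0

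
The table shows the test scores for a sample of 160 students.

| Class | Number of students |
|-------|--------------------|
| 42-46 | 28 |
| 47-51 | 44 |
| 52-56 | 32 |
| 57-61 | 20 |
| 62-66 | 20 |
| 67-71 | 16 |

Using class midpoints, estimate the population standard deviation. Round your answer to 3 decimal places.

Midpoints: 44, 49, 54, 59, 64, 69
n = 160, Σfm = 8680, mean = 54.2500
Σfm² = 480880
Σf(m − x̄)² = Σfm² − (Σfm)²/n = 480880 − 8680²/160 = 9990.0000
Population variance = 9990.0000 / 160 = 62.4375
Standard deviation = √62.4375 = 7.9017

7.902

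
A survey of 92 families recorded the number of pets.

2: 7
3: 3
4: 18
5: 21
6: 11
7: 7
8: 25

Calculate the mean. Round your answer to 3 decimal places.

5.598

Values: 2, 3, 4, 5, 6, 7, 8
Σfx = 7×2 + 3×3 + 18×4 + 21×5 + 11×6 + 7×7 + 25×8 = 515
n = Σf = 92
Mean = 515 / 92 = 5.5978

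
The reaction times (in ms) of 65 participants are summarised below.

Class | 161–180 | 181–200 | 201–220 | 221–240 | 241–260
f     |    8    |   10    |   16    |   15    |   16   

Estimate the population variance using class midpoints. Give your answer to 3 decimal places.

702.864

Midpoints: 170.5, 190.5, 210.5, 230.5, 250.5
n = 65, Σfm = 14102.5, mean = 216.9615
Σfm² = 3105386.25
Σf(m − x̄)² = Σfm² − (Σfm)²/n = 3105386.25 − 14102.5²/65 = 45686.1538
Population variance = 45686.1538 / 65 = 702.8639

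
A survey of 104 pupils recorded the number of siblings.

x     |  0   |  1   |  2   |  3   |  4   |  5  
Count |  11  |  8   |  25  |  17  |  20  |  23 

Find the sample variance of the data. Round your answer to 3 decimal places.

2.596

Values: 0, 1, 2, 3, 4, 5
n = 104, Σfx = 304, mean = 2.9231
Σfx² = 1156
Σf(x − x̄)² = Σfx² − (Σfx)²/n = 1156 − 304²/104 = 267.3846
Sample variance = 267.3846 / 103 = 2.5960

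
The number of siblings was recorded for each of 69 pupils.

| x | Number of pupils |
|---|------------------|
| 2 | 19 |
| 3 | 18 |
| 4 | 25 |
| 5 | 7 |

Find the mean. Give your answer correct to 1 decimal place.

3.3

Values: 2, 3, 4, 5
Σfx = 19×2 + 18×3 + 25×4 + 7×5 = 227
n = Σf = 69
Mean = 227 / 69 = 3.2899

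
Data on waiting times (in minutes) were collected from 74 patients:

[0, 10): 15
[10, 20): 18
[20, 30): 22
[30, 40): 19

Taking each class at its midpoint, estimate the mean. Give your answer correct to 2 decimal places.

21.08

Midpoints: 5, 15, 25, 35
Σfm = 15×5 + 18×15 + 22×25 + 19×35 = 1560
n = Σf = 74
Mean = 1560 / 74 = 21.0811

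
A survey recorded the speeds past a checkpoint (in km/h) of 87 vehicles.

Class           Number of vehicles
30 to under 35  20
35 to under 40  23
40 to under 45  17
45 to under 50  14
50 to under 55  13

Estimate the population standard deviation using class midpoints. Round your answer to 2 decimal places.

6.84

Midpoints: 32.5, 37.5, 42.5, 47.5, 52.5
n = 87, Σfm = 3582.5, mean = 41.1782
Σfm² = 151593.75
Σf(m − x̄)² = Σfm² − (Σfm)²/n = 151593.75 − 3582.5²/87 = 4072.9885
Population variance = 4072.9885 / 87 = 46.8160
Standard deviation = √46.8160 = 6.8422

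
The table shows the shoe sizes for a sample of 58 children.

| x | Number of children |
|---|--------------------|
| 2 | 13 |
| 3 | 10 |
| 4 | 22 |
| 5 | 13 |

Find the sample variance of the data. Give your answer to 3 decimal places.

1.156

Values: 2, 3, 4, 5
n = 58, Σfx = 209, mean = 3.6034
Σfx² = 819
Σf(x − x̄)² = Σfx² − (Σfx)²/n = 819 − 209²/58 = 65.8793
Sample variance = 65.8793 / 57 = 1.1558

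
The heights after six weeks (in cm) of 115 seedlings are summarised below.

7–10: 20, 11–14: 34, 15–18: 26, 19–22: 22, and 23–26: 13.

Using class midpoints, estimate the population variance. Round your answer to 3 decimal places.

25.339

Midpoints: 8.5, 12.5, 16.5, 20.5, 24.5
n = 115, Σfm = 1793.5, mean = 15.5957
Σfm² = 30884.75
Σf(m − x̄)² = Σfm² − (Σfm)²/n = 30884.75 − 1793.5²/115 = 2913.9478
Population variance = 2913.9478 / 115 = 25.3387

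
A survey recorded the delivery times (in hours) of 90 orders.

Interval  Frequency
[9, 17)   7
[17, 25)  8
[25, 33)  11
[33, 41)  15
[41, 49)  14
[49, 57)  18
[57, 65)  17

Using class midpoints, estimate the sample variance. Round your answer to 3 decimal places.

225.646

Midpoints: 13, 21, 29, 37, 45, 53, 61
n = 90, Σfm = 3754, mean = 41.7111
Σfm² = 176666
Σf(m − x̄)² = Σfm² − (Σfm)²/n = 176666 − 3754²/90 = 20082.4889
Sample variance = 20082.4889 / 89 = 225.6459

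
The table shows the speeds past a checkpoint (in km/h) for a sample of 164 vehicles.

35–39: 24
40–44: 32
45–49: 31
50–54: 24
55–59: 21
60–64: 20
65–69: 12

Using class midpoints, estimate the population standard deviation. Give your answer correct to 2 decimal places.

9.19

Midpoints: 37, 42, 47, 52, 57, 62, 67
n = 164, Σfm = 8178, mean = 49.8659
Σfm² = 421656
Σf(m − x̄)² = Σfm² − (Σfm)²/n = 421656 − 8178²/164 = 13853.0488
Population variance = 13853.0488 / 164 = 84.4698
Standard deviation = √84.4698 = 9.1907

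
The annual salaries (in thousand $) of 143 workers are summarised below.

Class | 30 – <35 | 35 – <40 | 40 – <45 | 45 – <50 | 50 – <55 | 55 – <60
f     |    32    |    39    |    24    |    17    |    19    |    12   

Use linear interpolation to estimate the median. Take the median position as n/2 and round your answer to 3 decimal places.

Cumulative frequencies: 32, 71, 95, 112, 131, 143
n = 143; position = n/2 = 71.5.
This falls in the class 40 – <45: L = 40, F = 71, f = 24, h = 5.
Median ≈ 40 + ((71.5 − 71) / 24) × 5 = 40.1042

40.104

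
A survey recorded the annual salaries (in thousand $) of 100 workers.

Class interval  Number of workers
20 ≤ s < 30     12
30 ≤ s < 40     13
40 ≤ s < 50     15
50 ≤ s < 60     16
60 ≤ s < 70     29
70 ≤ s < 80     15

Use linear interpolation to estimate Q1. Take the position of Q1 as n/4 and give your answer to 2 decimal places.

40.00

Cumulative frequencies: 12, 25, 40, 56, 85, 100
n = 100; position = n/4 = 25.
This falls in the class 30 ≤ s < 40: L = 30, F = 12, f = 13, h = 10.
Lower quartile ≈ 30 + ((25 − 12) / 13) × 10 = 40.0000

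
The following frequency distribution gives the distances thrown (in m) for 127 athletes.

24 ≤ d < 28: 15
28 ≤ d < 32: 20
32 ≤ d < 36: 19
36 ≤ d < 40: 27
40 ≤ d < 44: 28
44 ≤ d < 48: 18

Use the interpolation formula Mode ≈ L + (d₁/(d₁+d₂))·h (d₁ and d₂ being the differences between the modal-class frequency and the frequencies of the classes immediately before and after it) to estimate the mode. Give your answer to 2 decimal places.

Modal class: 40 ≤ d < 44 (highest frequency 28).
d₁ = 28 − 27 = 1, d₂ = 28 − 18 = 10
Mode ≈ 40 + (1/(1+10)) × 4 = 40 + 0.3636 = 40.3636

40.36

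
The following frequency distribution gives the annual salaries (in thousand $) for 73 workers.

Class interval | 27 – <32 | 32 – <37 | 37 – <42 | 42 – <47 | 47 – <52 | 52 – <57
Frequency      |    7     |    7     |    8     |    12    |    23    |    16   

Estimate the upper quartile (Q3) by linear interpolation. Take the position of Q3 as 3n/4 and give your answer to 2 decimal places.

51.51

Cumulative frequencies: 7, 14, 22, 34, 57, 73
n = 73; position = 3n/4 = 54.75.
This falls in the class 47 – <52: L = 47, F = 34, f = 23, h = 5.
Upper quartile ≈ 47 + ((54.75 − 34) / 23) × 5 = 51.5109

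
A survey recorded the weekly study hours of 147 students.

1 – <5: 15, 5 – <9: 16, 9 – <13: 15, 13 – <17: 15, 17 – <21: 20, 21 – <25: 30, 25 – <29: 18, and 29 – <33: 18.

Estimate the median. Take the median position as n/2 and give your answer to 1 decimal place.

Cumulative frequencies: 15, 31, 46, 61, 81, 111, 129, 147
n = 147; position = n/2 = 73.5.
This falls in the class 17 – <21: L = 17, F = 61, f = 20, h = 4.
Median ≈ 17 + ((73.5 − 61) / 20) × 4 = 19.5000

19.5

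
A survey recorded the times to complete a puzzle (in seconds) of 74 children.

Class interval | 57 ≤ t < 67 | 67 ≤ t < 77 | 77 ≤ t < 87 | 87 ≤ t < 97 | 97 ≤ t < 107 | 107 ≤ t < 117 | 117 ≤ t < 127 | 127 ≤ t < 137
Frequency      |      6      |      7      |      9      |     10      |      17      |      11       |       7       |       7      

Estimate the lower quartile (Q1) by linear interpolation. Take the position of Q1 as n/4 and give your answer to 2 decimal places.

Cumulative frequencies: 6, 13, 22, 32, 49, 60, 67, 74
n = 74; position = n/4 = 18.5.
This falls in the class 77 ≤ t < 87: L = 77, F = 13, f = 9, h = 10.
Lower quartile ≈ 77 + ((18.5 − 13) / 9) × 10 = 83.1111

83.11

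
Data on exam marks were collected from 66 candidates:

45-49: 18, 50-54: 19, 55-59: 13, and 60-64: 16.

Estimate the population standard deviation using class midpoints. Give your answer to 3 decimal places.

5.639

Midpoints: 47, 52, 57, 62
n = 66, Σfm = 3567, mean = 54.0455
Σfm² = 194879
Σf(m − x̄)² = Σfm² − (Σfm)²/n = 194879 − 3567²/66 = 2098.8636
Population variance = 2098.8636 / 66 = 31.8010
Standard deviation = √31.8010 = 5.6392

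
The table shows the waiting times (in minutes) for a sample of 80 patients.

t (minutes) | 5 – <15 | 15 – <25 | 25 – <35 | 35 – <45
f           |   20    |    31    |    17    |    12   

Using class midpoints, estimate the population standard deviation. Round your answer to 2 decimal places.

Midpoints: 10, 20, 30, 40
n = 80, Σfm = 1810, mean = 22.6250
Σfm² = 48900
Σf(m − x̄)² = Σfm² − (Σfm)²/n = 48900 − 1810²/80 = 7948.7500
Population variance = 7948.7500 / 80 = 99.3594
Standard deviation = √99.3594 = 9.9679

9.97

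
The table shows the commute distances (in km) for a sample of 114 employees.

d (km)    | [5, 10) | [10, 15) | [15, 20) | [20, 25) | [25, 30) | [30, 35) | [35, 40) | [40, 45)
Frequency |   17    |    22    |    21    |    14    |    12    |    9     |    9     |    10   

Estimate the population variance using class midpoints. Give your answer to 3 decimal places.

Midpoints: 7.5, 12.5, 17.5, 22.5, 27.5, 32.5, 37.5, 42.5
n = 114, Σfm = 2470, mean = 21.6667
Σfm² = 67212.5
Σf(m − x̄)² = Σfm² − (Σfm)²/n = 67212.5 − 2470²/114 = 13695.8333
Population variance = 13695.8333 / 114 = 120.1389

120.139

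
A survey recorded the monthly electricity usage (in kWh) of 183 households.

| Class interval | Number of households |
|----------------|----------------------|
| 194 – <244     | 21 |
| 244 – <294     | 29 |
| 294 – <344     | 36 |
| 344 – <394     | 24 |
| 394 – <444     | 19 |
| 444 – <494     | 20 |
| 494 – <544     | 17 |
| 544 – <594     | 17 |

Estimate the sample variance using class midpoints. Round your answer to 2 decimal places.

Midpoints: 219, 269, 319, 369, 419, 469, 519, 569
n = 183, Σfm = 68577, mean = 374.7377
Σfm² = 27854863
Σf(m − x̄)² = Σfm² − (Σfm)²/n = 27854863 − 68577²/183 = 2156475.4098
Sample variance = 2156475.4098 / 182 = 11848.7660

11848.77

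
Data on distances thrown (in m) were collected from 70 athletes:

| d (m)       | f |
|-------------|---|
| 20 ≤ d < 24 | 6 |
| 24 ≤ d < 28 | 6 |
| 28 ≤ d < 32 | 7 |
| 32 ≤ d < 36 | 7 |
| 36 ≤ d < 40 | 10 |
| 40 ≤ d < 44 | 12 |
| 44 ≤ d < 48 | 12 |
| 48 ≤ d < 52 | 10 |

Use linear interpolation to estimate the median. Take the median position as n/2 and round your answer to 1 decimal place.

39.6

Cumulative frequencies: 6, 12, 19, 26, 36, 48, 60, 70
n = 70; position = n/2 = 35.
This falls in the class 36 ≤ d < 40: L = 36, F = 26, f = 10, h = 4.
Median ≈ 36 + ((35 − 26) / 10) × 4 = 39.6000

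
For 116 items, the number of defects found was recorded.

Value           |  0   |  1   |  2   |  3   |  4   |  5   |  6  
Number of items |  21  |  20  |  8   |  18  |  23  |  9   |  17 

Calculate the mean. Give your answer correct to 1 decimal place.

2.8

Values: 0, 1, 2, 3, 4, 5, 6
Σfx = 21×0 + 20×1 + 8×2 + 18×3 + 23×4 + 9×5 + 17×6 = 329
n = Σf = 116
Mean = 329 / 116 = 2.8362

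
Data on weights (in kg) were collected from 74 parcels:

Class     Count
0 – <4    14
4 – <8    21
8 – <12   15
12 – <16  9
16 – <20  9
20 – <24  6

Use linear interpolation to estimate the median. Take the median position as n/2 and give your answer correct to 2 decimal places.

8.53

Cumulative frequencies: 14, 35, 50, 59, 68, 74
n = 74; position = n/2 = 37.
This falls in the class 8 – <12: L = 8, F = 35, f = 15, h = 4.
Median ≈ 8 + ((37 − 35) / 15) × 4 = 8.5333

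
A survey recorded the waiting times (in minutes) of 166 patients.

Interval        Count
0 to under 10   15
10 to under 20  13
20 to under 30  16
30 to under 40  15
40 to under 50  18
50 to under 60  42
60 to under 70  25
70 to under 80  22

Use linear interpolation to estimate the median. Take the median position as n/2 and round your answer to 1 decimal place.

51.4

Cumulative frequencies: 15, 28, 44, 59, 77, 119, 144, 166
n = 166; position = n/2 = 83.
This falls in the class 50 to under 60: L = 50, F = 77, f = 42, h = 10.
Median ≈ 50 + ((83 − 77) / 42) × 10 = 51.4286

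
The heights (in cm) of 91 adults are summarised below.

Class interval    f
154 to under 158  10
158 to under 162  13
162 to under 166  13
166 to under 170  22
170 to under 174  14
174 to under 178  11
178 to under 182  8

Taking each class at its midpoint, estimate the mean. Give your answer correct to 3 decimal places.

167.604

Midpoints: 156, 160, 164, 168, 172, 176, 180
Σfm = 10×156 + 13×160 + 13×164 + 22×168 + 14×172 + 11×176 + 8×180 = 15252
n = Σf = 91
Mean = 15252 / 91 = 167.6044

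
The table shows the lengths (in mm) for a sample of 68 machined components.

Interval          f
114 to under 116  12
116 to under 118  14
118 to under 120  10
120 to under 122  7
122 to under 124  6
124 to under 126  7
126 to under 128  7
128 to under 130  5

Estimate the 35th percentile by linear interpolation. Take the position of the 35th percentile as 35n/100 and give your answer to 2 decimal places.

Cumulative frequencies: 12, 26, 36, 43, 49, 56, 63, 68
n = 68; position = 35n/100 = 23.8.
This falls in the class 116 to under 118: L = 116, F = 12, f = 14, h = 2.
35th percentile ≈ 116 + ((23.8 − 12) / 14) × 2 = 117.6857

117.69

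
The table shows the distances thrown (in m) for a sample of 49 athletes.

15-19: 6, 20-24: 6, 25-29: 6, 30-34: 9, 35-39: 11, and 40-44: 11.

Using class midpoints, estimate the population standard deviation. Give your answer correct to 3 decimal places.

8.416

Midpoints: 17, 22, 27, 32, 37, 42
n = 49, Σfm = 1553, mean = 31.6939
Σfm² = 52691
Σf(m − x̄)² = Σfm² − (Σfm)²/n = 52691 − 1553²/49 = 3470.4082
Population variance = 3470.4082 / 49 = 70.8247
Standard deviation = √70.8247 = 8.4157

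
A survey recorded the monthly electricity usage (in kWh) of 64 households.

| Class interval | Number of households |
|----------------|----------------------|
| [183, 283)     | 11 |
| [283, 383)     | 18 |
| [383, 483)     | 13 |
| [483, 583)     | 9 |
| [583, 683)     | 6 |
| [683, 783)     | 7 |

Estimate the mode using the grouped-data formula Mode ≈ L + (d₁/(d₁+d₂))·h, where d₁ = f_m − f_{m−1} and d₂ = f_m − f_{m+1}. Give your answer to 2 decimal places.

Modal class: [283, 383) (highest frequency 18).
d₁ = 18 − 11 = 7, d₂ = 18 − 13 = 5
Mode ≈ 283 + (7/(7+5)) × 100 = 283 + 58.3333 = 341.3333

341.33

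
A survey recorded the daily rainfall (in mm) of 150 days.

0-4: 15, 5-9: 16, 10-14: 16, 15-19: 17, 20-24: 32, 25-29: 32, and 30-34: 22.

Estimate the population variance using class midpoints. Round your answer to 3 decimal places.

Midpoints: 2, 7, 12, 17, 22, 27, 32
n = 150, Σfm = 2895, mean = 19.3000
Σfm² = 69405
Σf(m − x̄)² = Σfm² − (Σfm)²/n = 69405 − 2895²/150 = 13531.5000
Population variance = 13531.5000 / 150 = 90.2100

90.210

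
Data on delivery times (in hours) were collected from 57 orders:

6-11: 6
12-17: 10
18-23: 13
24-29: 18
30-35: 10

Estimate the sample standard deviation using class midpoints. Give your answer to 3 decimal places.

7.500

Midpoints: 8.5, 14.5, 20.5, 26.5, 32.5
n = 57, Σfm = 1264.5, mean = 22.1842
Σfm² = 31202.25
Σf(m − x̄)² = Σfm² − (Σfm)²/n = 31202.25 − 1264.5²/57 = 3150.3158
Sample variance = 3150.3158 / 56 = 56.2556
Standard deviation = √56.2556 = 7.5004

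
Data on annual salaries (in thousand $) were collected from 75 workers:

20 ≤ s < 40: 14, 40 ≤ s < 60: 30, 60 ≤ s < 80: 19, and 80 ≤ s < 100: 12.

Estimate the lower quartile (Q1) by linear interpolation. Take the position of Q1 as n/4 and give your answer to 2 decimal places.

43.17

Cumulative frequencies: 14, 44, 63, 75
n = 75; position = n/4 = 18.75.
This falls in the class 40 ≤ s < 60: L = 40, F = 14, f = 30, h = 20.
Lower quartile ≈ 40 + ((18.75 − 14) / 30) × 20 = 43.1667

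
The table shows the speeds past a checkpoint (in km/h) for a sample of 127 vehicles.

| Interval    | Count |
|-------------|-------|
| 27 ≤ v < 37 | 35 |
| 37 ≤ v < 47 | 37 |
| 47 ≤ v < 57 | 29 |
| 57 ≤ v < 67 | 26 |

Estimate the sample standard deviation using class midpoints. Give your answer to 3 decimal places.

Midpoints: 32, 42, 52, 62
n = 127, Σfm = 5794, mean = 45.6220
Σfm² = 279468
Σf(m − x̄)² = Σfm² − (Σfm)²/n = 279468 − 5794²/127 = 15133.8583
Sample variance = 15133.8583 / 126 = 120.1100
Standard deviation = √120.1100 = 10.9595

10.959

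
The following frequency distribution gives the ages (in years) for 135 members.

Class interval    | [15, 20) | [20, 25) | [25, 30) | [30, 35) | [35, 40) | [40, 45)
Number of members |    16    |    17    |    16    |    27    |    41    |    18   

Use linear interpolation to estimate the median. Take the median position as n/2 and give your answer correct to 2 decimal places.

Cumulative frequencies: 16, 33, 49, 76, 117, 135
n = 135; position = n/2 = 67.5.
This falls in the class [30, 35): L = 30, F = 49, f = 27, h = 5.
Median ≈ 30 + ((67.5 − 49) / 27) × 5 = 33.4259

33.43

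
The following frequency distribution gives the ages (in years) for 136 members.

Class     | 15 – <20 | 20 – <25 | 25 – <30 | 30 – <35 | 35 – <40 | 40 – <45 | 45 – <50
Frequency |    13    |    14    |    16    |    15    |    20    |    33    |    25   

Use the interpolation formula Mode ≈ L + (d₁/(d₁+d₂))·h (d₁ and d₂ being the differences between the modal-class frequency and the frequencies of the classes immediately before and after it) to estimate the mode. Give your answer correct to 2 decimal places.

43.10

Modal class: 40 – <45 (highest frequency 33).
d₁ = 33 − 20 = 13, d₂ = 33 − 25 = 8
Mode ≈ 40 + (13/(13+8)) × 5 = 40 + 3.0952 = 43.0952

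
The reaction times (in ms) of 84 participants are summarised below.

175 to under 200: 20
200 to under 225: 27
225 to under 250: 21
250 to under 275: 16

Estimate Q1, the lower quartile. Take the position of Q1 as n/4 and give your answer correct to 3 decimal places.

200.926

Cumulative frequencies: 20, 47, 68, 84
n = 84; position = n/4 = 21.
This falls in the class 200 to under 225: L = 200, F = 20, f = 27, h = 25.
Lower quartile ≈ 200 + ((21 − 20) / 27) × 25 = 200.9259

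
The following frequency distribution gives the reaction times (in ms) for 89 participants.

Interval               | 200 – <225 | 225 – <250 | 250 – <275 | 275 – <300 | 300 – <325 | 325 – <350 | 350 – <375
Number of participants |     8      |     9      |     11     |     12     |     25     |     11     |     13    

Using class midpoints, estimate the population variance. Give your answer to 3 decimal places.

2055.927

Midpoints: 212.5, 237.5, 262.5, 287.5, 312.5, 337.5, 362.5
n = 89, Σfm = 26412.5, mean = 296.7697
Σfm² = 8021406.25
Σf(m − x̄)² = Σfm² − (Σfm)²/n = 8021406.25 − 26412.5²/89 = 182977.5281
Population variance = 182977.5281 / 89 = 2055.9273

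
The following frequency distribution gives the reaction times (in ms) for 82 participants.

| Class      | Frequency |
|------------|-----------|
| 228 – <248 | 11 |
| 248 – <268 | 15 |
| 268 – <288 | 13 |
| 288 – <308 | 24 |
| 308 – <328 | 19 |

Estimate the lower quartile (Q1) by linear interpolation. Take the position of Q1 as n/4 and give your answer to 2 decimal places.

Cumulative frequencies: 11, 26, 39, 63, 82
n = 82; position = n/4 = 20.5.
This falls in the class 248 – <268: L = 248, F = 11, f = 15, h = 20.
Lower quartile ≈ 248 + ((20.5 − 11) / 15) × 20 = 260.6667

260.67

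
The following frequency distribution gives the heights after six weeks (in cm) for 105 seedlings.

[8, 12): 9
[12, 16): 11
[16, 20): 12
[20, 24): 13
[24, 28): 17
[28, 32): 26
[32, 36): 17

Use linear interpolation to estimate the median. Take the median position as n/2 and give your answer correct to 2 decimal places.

Cumulative frequencies: 9, 20, 32, 45, 62, 88, 105
n = 105; position = n/2 = 52.5.
This falls in the class [24, 28): L = 24, F = 45, f = 17, h = 4.
Median ≈ 24 + ((52.5 − 45) / 17) × 4 = 25.7647

25.76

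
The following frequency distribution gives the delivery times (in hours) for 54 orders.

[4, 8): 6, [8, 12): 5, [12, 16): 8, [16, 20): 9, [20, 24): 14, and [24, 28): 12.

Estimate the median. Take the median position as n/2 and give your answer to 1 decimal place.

Cumulative frequencies: 6, 11, 19, 28, 42, 54
n = 54; position = n/2 = 27.
This falls in the class [16, 20): L = 16, F = 19, f = 9, h = 4.
Median ≈ 16 + ((27 − 19) / 9) × 4 = 19.5556

19.6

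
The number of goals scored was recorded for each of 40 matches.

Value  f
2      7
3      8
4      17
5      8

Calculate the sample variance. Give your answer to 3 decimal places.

Values: 2, 3, 4, 5
n = 40, Σfx = 146, mean = 3.6500
Σfx² = 572
Σf(x − x̄)² = Σfx² − (Σfx)²/n = 572 − 146²/40 = 39.1000
Sample variance = 39.1000 / 39 = 1.0026

1.003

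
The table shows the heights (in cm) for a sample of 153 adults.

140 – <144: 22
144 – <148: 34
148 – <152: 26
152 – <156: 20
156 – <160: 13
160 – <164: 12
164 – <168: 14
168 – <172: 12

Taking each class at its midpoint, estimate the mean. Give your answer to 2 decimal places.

153.14

Midpoints: 142, 146, 150, 154, 158, 162, 166, 170
Σfm = 22×142 + 34×146 + 26×150 + 20×154 + 13×158 + 12×162 + 14×166 + 12×170 = 23430
n = Σf = 153
Mean = 23430 / 153 = 153.1373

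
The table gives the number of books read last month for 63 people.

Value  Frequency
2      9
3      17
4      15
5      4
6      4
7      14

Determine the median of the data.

Cumulative frequencies: 9, 26, 41, 45, 49, 63
n = 63, so the median is the value in position (n+1)/2 = 32.
Position 32 falls at value 4.

4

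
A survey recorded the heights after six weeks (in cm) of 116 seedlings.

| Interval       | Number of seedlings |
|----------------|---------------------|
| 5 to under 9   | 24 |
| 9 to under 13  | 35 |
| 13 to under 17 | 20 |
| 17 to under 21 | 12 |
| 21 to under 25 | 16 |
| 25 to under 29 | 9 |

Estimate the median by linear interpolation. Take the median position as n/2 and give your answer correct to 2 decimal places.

12.89

Cumulative frequencies: 24, 59, 79, 91, 107, 116
n = 116; position = n/2 = 58.
This falls in the class 9 to under 13: L = 9, F = 24, f = 35, h = 4.
Median ≈ 9 + ((58 − 24) / 35) × 4 = 12.8857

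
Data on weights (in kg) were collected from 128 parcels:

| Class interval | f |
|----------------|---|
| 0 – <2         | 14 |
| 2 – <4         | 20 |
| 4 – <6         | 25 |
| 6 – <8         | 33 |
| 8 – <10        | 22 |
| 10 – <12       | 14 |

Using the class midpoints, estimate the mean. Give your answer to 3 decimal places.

6.109

Midpoints: 1, 3, 5, 7, 9, 11
Σfm = 14×1 + 20×3 + 25×5 + 33×7 + 22×9 + 14×11 = 782
n = Σf = 128
Mean = 782 / 128 = 6.1094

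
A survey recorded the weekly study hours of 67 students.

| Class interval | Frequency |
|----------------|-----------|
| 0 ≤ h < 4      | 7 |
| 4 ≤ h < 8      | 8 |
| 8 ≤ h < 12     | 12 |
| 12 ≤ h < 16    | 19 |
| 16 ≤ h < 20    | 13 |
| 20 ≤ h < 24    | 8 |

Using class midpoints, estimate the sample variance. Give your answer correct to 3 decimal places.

Midpoints: 2, 6, 10, 14, 18, 22
n = 67, Σfm = 858, mean = 12.8060
Σfm² = 13324
Σf(m − x̄)² = Σfm² − (Σfm)²/n = 13324 − 858²/67 = 2336.4776
Sample variance = 2336.4776 / 66 = 35.4012

35.401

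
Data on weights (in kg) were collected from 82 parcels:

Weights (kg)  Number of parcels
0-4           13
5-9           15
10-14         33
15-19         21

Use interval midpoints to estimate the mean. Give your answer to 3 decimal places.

10.780

Midpoints: 2, 7, 12, 17
Σfm = 13×2 + 15×7 + 33×12 + 21×17 = 884
n = Σf = 82
Mean = 884 / 82 = 10.7805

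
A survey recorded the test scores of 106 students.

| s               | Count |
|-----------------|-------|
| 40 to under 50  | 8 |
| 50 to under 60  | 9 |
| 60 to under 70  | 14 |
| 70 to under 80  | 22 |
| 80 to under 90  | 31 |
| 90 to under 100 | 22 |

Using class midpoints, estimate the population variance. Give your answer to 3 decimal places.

Midpoints: 45, 55, 65, 75, 85, 95
n = 106, Σfm = 8140, mean = 76.7925
Σfm² = 648850
Σf(m − x̄)² = Σfm² − (Σfm)²/n = 648850 − 8140²/106 = 23759.4340
Population variance = 23759.4340 / 106 = 224.1456

224.146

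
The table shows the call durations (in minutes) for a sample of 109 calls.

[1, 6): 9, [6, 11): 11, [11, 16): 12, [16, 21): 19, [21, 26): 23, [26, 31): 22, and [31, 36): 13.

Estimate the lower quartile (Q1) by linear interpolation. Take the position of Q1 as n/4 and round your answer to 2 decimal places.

Cumulative frequencies: 9, 20, 32, 51, 74, 96, 109
n = 109; position = n/4 = 27.25.
This falls in the class [11, 16): L = 11, F = 20, f = 12, h = 5.
Lower quartile ≈ 11 + ((27.25 − 20) / 12) × 5 = 14.0208

14.02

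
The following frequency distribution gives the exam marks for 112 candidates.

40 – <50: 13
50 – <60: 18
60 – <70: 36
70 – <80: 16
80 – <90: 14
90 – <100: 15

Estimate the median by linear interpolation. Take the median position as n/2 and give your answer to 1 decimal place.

Cumulative frequencies: 13, 31, 67, 83, 97, 112
n = 112; position = n/2 = 56.
This falls in the class 60 – <70: L = 60, F = 31, f = 36, h = 10.
Median ≈ 60 + ((56 − 31) / 36) × 10 = 66.9444

66.9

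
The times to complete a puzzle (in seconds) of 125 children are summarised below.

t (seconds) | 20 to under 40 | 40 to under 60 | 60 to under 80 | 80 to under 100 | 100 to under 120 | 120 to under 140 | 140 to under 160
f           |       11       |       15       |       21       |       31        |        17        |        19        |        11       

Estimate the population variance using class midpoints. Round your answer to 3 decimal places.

Midpoints: 30, 50, 70, 90, 110, 130, 150
n = 125, Σfm = 11330, mean = 90.6400
Σfm² = 1175700
Σf(m − x̄)² = Σfm² − (Σfm)²/n = 1175700 − 11330²/125 = 148748.8000
Population variance = 148748.8000 / 125 = 1189.9904

1189.990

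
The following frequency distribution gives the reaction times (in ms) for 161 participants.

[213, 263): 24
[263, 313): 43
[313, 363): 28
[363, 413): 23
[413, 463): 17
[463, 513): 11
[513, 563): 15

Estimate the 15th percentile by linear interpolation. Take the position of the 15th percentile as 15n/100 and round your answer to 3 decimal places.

Cumulative frequencies: 24, 67, 95, 118, 135, 146, 161
n = 161; position = 15n/100 = 24.15.
This falls in the class [263, 313): L = 263, F = 24, f = 43, h = 50.
15th percentile ≈ 263 + ((24.15 − 24) / 43) × 50 = 263.1744

263.174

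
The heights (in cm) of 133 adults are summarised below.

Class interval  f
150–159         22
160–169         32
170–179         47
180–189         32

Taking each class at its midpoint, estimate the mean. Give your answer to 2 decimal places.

Midpoints: 154.5, 164.5, 174.5, 184.5
Σfm = 22×154.5 + 32×164.5 + 47×174.5 + 32×184.5 = 22768.5
n = Σf = 133
Mean = 22768.5 / 133 = 171.1917

171.19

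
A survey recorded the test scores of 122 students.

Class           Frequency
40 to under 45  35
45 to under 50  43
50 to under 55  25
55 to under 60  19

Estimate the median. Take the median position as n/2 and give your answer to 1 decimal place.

48.0

Cumulative frequencies: 35, 78, 103, 122
n = 122; position = n/2 = 61.
This falls in the class 45 to under 50: L = 45, F = 35, f = 43, h = 5.
Median ≈ 45 + ((61 − 35) / 43) × 5 = 48.0233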